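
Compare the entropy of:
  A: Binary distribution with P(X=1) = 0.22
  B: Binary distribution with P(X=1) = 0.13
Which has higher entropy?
A

For binary distributions, entropy is maximized at p=0.5 and decreases as p moves toward 0 or 1.

H(A) = H(0.22) = 0.7602 bits
H(B) = H(0.13) = 0.5574 bits

Distribution A (p=0.22) is closer to uniform (p=0.5), so it has higher entropy.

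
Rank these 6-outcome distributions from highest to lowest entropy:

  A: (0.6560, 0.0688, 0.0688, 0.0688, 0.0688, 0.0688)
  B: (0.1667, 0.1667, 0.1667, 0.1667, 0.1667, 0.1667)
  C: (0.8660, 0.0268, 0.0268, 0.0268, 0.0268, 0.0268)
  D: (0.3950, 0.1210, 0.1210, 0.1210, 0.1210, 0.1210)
B > D > A > C

Key insight: Entropy is maximized by uniform distributions and minimized by concentrated distributions.

Entropies:
  H(A) = 1.7273 bits
  H(B) = 2.5850 bits
  H(C) = 0.8794 bits
  H(D) = 2.3727 bits

Ranking: B > D > A > C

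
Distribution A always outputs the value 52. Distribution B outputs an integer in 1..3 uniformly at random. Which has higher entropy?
B

A is deterministic, so H(A) = 0. B is uniform over 3 outcomes, so H(B) = log₂(3) = 1.585 bits. Any distribution with genuine randomness has higher entropy than a deterministic one.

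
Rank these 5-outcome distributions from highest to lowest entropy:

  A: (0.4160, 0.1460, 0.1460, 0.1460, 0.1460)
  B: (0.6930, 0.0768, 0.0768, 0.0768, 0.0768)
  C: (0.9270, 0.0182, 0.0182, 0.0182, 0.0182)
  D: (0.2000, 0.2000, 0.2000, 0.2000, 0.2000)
D > A > B > C

Key insight: Entropy is maximized by uniform distributions and minimized by concentrated distributions.

Entropies:
  H(A) = 2.1475 bits
  H(B) = 1.5037 bits
  H(C) = 0.5230 bits
  H(D) = 2.3219 bits

Ranking: D > A > B > C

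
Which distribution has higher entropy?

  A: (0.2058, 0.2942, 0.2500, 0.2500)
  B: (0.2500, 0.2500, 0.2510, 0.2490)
B

Both distributions are close to uniform, making this a harder comparison.

H(A) = 1.9887 bits
H(B) = 2.0000 bits

The distribution closer to uniform has higher entropy.
Answer: B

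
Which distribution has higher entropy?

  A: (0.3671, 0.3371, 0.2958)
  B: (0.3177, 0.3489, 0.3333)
B

Both distributions are close to uniform, making this a harder comparison.

H(A) = 1.5794 bits
H(B) = 1.5839 bits

The distribution closer to uniform has higher entropy.
Answer: B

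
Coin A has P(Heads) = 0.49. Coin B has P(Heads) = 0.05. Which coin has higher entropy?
A

For binary distributions, entropy is maximized at p=0.5 and decreases as p moves toward 0 or 1.

H(A) = H(0.49) = 0.9997 bits
H(B) = H(0.05) = 0.2864 bits

Distribution A (p=0.49) is closer to uniform (p=0.5), so it has higher entropy.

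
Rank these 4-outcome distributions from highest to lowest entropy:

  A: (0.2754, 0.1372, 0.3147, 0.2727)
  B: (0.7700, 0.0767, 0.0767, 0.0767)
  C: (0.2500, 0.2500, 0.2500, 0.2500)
C > A > B

Key insight: Entropy is maximized by uniform distributions and minimized by concentrated distributions.

- Uniform distributions have maximum entropy log₂(4) = 2.0000 bits
- The more "peaked" or concentrated a distribution, the lower its entropy

Entropies:
  H(A) = 1.9416 bits
  H(B) = 1.1426 bits
  H(C) = 2.0000 bits

Ranking: C > A > B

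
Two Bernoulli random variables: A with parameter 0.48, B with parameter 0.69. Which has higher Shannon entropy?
A

For binary distributions, entropy is maximized at p=0.5 and decreases as p moves toward 0 or 1.

H(A) = H(0.48) = 0.9988 bits
H(B) = H(0.69) = 0.8932 bits

Distribution A (p=0.48) is closer to uniform (p=0.5), so it has higher entropy.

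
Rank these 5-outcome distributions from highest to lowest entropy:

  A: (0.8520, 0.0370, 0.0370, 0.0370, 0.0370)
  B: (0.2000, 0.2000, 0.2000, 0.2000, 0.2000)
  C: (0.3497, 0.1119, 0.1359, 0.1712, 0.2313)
B > C > A

Key insight: Entropy is maximized by uniform distributions and minimized by concentrated distributions.

- Uniform distributions have maximum entropy log₂(5) = 2.3219 bits
- The more "peaked" or concentrated a distribution, the lower its entropy

Entropies:
  H(A) = 0.9008 bits
  H(B) = 2.3219 bits
  H(C) = 2.1995 bits

Ranking: B > C > A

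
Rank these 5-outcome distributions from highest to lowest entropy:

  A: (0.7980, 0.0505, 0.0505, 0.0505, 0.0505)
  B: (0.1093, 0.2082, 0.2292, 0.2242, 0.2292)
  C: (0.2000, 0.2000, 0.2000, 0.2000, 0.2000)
C > B > A

Key insight: Entropy is maximized by uniform distributions and minimized by concentrated distributions.

- Uniform distributions have maximum entropy log₂(5) = 2.3219 bits
- The more "peaked" or concentrated a distribution, the lower its entropy

Entropies:
  H(A) = 1.1299 bits
  H(B) = 2.2782 bits
  H(C) = 2.3219 bits

Ranking: C > B > A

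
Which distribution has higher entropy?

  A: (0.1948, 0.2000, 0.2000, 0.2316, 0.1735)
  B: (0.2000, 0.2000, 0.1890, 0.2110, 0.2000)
B

Both distributions are close to uniform, making this a harder comparison.

H(A) = 2.3157 bits
H(B) = 2.3211 bits

The distribution closer to uniform has higher entropy.
Answer: B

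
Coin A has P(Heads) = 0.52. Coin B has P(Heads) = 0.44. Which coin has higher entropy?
A

For binary distributions, entropy is maximized at p=0.5 and decreases as p moves toward 0 or 1.

H(A) = H(0.52) = 0.9988 bits
H(B) = H(0.44) = 0.9896 bits

Distribution A (p=0.52) is closer to uniform (p=0.5), so it has higher entropy.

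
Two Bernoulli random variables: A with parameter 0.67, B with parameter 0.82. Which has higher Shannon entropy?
A

For binary distributions, entropy is maximized at p=0.5 and decreases as p moves toward 0 or 1.

H(A) = H(0.67) = 0.9149 bits
H(B) = H(0.82) = 0.6801 bits

Distribution A (p=0.67) is closer to uniform (p=0.5), so it has higher entropy.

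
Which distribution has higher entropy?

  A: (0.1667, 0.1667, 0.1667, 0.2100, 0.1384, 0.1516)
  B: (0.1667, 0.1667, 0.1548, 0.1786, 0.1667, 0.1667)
B

Both distributions are close to uniform, making this a harder comparison.

H(A) = 2.5728 bits
H(B) = 2.5837 bits

The distribution closer to uniform has higher entropy.
Answer: B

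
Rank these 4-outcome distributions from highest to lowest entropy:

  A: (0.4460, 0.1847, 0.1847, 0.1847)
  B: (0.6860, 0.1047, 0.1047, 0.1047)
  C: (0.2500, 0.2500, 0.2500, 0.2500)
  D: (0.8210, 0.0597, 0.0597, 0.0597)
C > A > B > D

Key insight: Entropy is maximized by uniform distributions and minimized by concentrated distributions.

Entropies:
  H(A) = 1.8696 bits
  H(B) = 1.3954 bits
  H(C) = 2.0000 bits
  H(D) = 0.9616 bits

Ranking: C > A > B > D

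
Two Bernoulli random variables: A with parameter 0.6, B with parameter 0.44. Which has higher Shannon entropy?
B

For binary distributions, entropy is maximized at p=0.5 and decreases as p moves toward 0 or 1.

H(A) = H(0.6) = 0.9710 bits
H(B) = H(0.44) = 0.9896 bits

Distribution B (p=0.44) is closer to uniform (p=0.5), so it has higher entropy.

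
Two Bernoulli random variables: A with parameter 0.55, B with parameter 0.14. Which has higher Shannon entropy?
A

For binary distributions, entropy is maximized at p=0.5 and decreases as p moves toward 0 or 1.

H(A) = H(0.55) = 0.9928 bits
H(B) = H(0.14) = 0.5842 bits

Distribution A (p=0.55) is closer to uniform (p=0.5), so it has higher entropy.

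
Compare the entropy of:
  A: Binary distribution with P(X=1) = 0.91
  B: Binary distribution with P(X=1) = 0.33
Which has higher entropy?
B

For binary distributions, entropy is maximized at p=0.5 and decreases as p moves toward 0 or 1.

H(A) = H(0.91) = 0.4365 bits
H(B) = H(0.33) = 0.9149 bits

Distribution B (p=0.33) is closer to uniform (p=0.5), so it has higher entropy.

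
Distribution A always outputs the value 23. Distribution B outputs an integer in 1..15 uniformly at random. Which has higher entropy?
B

A is deterministic, so H(A) = 0. B is uniform over 15 outcomes, so H(B) = log₂(15) = 3.907 bits. Any distribution with genuine randomness has higher entropy than a deterministic one.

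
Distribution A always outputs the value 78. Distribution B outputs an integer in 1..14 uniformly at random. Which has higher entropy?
B

A is deterministic, so H(A) = 0. B is uniform over 14 outcomes, so H(B) = log₂(14) = 3.807 bits. Any distribution with genuine randomness has higher entropy than a deterministic one.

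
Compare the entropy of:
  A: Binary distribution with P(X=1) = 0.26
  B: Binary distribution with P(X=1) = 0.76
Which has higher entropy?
A

For binary distributions, entropy is maximized at p=0.5 and decreases as p moves toward 0 or 1.

H(A) = H(0.26) = 0.8267 bits
H(B) = H(0.76) = 0.7950 bits

Distribution A (p=0.26) is closer to uniform (p=0.5), so it has higher entropy.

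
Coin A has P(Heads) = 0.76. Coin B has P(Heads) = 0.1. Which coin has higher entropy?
A

For binary distributions, entropy is maximized at p=0.5 and decreases as p moves toward 0 or 1.

H(A) = H(0.76) = 0.7950 bits
H(B) = H(0.1) = 0.4690 bits

Distribution A (p=0.76) is closer to uniform (p=0.5), so it has higher entropy.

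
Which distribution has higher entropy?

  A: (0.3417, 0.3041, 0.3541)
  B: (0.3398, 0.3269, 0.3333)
B

Both distributions are close to uniform, making this a harder comparison.

H(A) = 1.5820 bits
H(B) = 1.5848 bits

The distribution closer to uniform has higher entropy.
Answer: B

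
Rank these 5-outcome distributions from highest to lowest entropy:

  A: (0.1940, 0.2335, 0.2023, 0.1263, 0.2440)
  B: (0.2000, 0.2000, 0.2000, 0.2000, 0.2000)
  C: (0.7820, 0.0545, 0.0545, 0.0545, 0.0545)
B > A > C

Key insight: Entropy is maximized by uniform distributions and minimized by concentrated distributions.

- Uniform distributions have maximum entropy log₂(5) = 2.3219 bits
- The more "peaked" or concentrated a distribution, the lower its entropy

Entropies:
  H(A) = 2.2889 bits
  H(B) = 2.3219 bits
  H(C) = 1.1925 bits

Ranking: B > A > C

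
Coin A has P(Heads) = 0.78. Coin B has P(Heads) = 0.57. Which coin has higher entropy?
B

For binary distributions, entropy is maximized at p=0.5 and decreases as p moves toward 0 or 1.

H(A) = H(0.78) = 0.7602 bits
H(B) = H(0.57) = 0.9858 bits

Distribution B (p=0.57) is closer to uniform (p=0.5), so it has higher entropy.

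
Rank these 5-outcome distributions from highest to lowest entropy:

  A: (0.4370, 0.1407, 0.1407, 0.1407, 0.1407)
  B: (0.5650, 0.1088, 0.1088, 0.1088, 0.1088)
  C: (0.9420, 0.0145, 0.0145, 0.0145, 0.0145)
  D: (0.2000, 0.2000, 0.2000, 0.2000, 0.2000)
D > A > B > C

Key insight: Entropy is maximized by uniform distributions and minimized by concentrated distributions.

Entropies:
  H(A) = 2.1145 bits
  H(B) = 1.8578 bits
  H(C) = 0.4355 bits
  H(D) = 2.3219 bits

Ranking: D > A > B > C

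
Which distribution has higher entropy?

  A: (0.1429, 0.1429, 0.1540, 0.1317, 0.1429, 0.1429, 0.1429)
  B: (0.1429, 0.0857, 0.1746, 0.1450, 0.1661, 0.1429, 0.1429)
A

Both distributions are close to uniform, making this a harder comparison.

H(A) = 2.8061 bits
H(B) = 2.7807 bits

The distribution closer to uniform has higher entropy.
Answer: A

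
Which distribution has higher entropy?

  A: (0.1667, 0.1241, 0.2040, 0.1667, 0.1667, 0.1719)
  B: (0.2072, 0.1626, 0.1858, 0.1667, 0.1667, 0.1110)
A

Both distributions are close to uniform, making this a harder comparison.

H(A) = 2.5706 bits
H(B) = 2.5615 bits

The distribution closer to uniform has higher entropy.
Answer: A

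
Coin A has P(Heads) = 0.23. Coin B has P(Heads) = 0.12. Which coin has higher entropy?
A

For binary distributions, entropy is maximized at p=0.5 and decreases as p moves toward 0 or 1.

H(A) = H(0.23) = 0.7780 bits
H(B) = H(0.12) = 0.5294 bits

Distribution A (p=0.23) is closer to uniform (p=0.5), so it has higher entropy.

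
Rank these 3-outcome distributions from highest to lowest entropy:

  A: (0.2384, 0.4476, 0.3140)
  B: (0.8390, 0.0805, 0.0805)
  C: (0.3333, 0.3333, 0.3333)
C > A > B

Key insight: Entropy is maximized by uniform distributions and minimized by concentrated distributions.

- Uniform distributions have maximum entropy log₂(3) = 1.5850 bits
- The more "peaked" or concentrated a distribution, the lower its entropy

Entropies:
  H(A) = 1.5370 bits
  H(B) = 0.7977 bits
  H(C) = 1.5850 bits

Ranking: C > A > B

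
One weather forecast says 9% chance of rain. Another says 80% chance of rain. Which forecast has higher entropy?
80% forecast

Treat each forecast as a Bernoulli distribution. Binary entropy is maximized at p=0.5 and falls off symmetrically toward 0 or 1. The 80% forecast is closer to 50%, so it is more uncertain. H(9%) ≈ 0.436 bits, H(80%) ≈ 0.722 bits.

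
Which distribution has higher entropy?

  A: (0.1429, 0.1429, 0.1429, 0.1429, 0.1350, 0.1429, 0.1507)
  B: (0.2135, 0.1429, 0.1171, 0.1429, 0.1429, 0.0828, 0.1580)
A

Both distributions are close to uniform, making this a harder comparison.

H(A) = 2.8067 bits
H(B) = 2.7593 bits

The distribution closer to uniform has higher entropy.
Answer: A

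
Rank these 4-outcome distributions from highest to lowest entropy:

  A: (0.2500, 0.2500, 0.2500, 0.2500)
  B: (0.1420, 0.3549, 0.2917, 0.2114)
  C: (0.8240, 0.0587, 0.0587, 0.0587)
A > B > C

Key insight: Entropy is maximized by uniform distributions and minimized by concentrated distributions.

- Uniform distributions have maximum entropy log₂(4) = 2.0000 bits
- The more "peaked" or concentrated a distribution, the lower its entropy

Entropies:
  H(A) = 2.0000 bits
  H(B) = 1.9227 bits
  H(C) = 0.9502 bits

Ranking: A > B > C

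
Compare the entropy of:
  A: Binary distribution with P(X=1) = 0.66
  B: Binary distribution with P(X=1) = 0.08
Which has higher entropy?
A

For binary distributions, entropy is maximized at p=0.5 and decreases as p moves toward 0 or 1.

H(A) = H(0.66) = 0.9248 bits
H(B) = H(0.08) = 0.4022 bits

Distribution A (p=0.66) is closer to uniform (p=0.5), so it has higher entropy.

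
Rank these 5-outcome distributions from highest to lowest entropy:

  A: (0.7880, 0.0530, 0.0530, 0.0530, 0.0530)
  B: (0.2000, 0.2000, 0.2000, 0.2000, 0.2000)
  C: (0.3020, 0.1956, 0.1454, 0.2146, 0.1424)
B > C > A

Key insight: Entropy is maximized by uniform distributions and minimized by concentrated distributions.

- Uniform distributions have maximum entropy log₂(5) = 2.3219 bits
- The more "peaked" or concentrated a distribution, the lower its entropy

Entropies:
  H(A) = 1.1693 bits
  H(B) = 2.3219 bits
  H(C) = 2.2635 bits

Ranking: B > C > A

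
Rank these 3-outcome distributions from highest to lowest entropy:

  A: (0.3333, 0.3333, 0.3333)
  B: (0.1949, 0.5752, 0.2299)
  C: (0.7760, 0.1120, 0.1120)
A > B > C

Key insight: Entropy is maximized by uniform distributions and minimized by concentrated distributions.

- Uniform distributions have maximum entropy log₂(3) = 1.5850 bits
- The more "peaked" or concentrated a distribution, the lower its entropy

Entropies:
  H(A) = 1.5850 bits
  H(B) = 1.4064 bits
  H(C) = 0.9914 bits

Ranking: A > B > C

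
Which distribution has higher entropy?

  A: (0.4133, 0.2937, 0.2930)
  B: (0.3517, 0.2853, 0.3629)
B

Both distributions are close to uniform, making this a harder comparison.

H(A) = 1.5649 bits
H(B) = 1.5772 bits

The distribution closer to uniform has higher entropy.
Answer: B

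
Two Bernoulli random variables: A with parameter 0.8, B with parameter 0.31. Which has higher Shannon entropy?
B

For binary distributions, entropy is maximized at p=0.5 and decreases as p moves toward 0 or 1.

H(A) = H(0.8) = 0.7219 bits
H(B) = H(0.31) = 0.8932 bits

Distribution B (p=0.31) is closer to uniform (p=0.5), so it has higher entropy.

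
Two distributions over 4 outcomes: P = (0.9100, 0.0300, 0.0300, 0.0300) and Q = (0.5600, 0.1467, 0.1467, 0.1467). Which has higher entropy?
Q

P is highly concentrated on one outcome (91%), making it nearly deterministic. Q spreads its mass more evenly (max 56%). The more spread-out distribution has higher entropy: H(P) ≈ 0.579 bits, H(Q) ≈ 1.687 bits.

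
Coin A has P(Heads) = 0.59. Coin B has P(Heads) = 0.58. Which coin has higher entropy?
B

For binary distributions, entropy is maximized at p=0.5 and decreases as p moves toward 0 or 1.

H(A) = H(0.59) = 0.9765 bits
H(B) = H(0.58) = 0.9815 bits

Distribution B (p=0.58) is closer to uniform (p=0.5), so it has higher entropy.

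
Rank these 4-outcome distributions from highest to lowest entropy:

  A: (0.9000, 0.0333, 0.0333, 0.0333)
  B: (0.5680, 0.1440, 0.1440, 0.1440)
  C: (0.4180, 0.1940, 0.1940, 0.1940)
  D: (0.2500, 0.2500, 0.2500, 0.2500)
D > C > B > A

Key insight: Entropy is maximized by uniform distributions and minimized by concentrated distributions.

Entropies:
  H(A) = 0.6275 bits
  H(B) = 1.6713 bits
  H(C) = 1.9030 bits
  H(D) = 2.0000 bits

Ranking: D > C > B > A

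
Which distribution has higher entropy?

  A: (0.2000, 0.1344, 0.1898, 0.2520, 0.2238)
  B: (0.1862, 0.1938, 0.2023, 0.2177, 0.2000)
B

Both distributions are close to uniform, making this a harder comparison.

H(A) = 2.2930 bits
H(B) = 2.3200 bits

The distribution closer to uniform has higher entropy.
Answer: B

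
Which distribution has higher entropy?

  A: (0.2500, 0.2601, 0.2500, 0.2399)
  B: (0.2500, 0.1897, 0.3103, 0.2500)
A

Both distributions are close to uniform, making this a harder comparison.

H(A) = 1.9994 bits
H(B) = 1.9788 bits

The distribution closer to uniform has higher entropy.
Answer: A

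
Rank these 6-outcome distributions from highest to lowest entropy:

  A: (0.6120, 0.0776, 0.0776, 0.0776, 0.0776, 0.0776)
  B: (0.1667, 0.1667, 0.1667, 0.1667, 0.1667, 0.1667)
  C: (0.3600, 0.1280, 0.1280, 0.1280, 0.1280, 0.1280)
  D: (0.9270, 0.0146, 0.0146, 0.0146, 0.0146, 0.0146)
B > C > A > D

Key insight: Entropy is maximized by uniform distributions and minimized by concentrated distributions.

Entropies:
  H(A) = 1.8644 bits
  H(B) = 2.5850 bits
  H(C) = 2.4287 bits
  H(D) = 0.5465 bits

Ranking: B > C > A > D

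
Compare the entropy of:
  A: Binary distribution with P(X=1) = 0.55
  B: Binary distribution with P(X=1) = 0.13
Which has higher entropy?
A

For binary distributions, entropy is maximized at p=0.5 and decreases as p moves toward 0 or 1.

H(A) = H(0.55) = 0.9928 bits
H(B) = H(0.13) = 0.5574 bits

Distribution A (p=0.55) is closer to uniform (p=0.5), so it has higher entropy.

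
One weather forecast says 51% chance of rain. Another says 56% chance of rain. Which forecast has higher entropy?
51% forecast

Treat each forecast as a Bernoulli distribution. Binary entropy is maximized at p=0.5 and falls off symmetrically toward 0 or 1. The 51% forecast is closer to 50%, so it is more uncertain. H(51%) ≈ 1.000 bits, H(56%) ≈ 0.990 bits.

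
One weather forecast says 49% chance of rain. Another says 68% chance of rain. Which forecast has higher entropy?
49% forecast

Treat each forecast as a Bernoulli distribution. Binary entropy is maximized at p=0.5 and falls off symmetrically toward 0 or 1. The 49% forecast is closer to 50%, so it is more uncertain. H(49%) ≈ 1.000 bits, H(68%) ≈ 0.904 bits.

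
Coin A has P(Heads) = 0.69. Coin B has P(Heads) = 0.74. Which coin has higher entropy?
A

For binary distributions, entropy is maximized at p=0.5 and decreases as p moves toward 0 or 1.

H(A) = H(0.69) = 0.8932 bits
H(B) = H(0.74) = 0.8267 bits

Distribution A (p=0.69) is closer to uniform (p=0.5), so it has higher entropy.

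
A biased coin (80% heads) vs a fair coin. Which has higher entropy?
Fair coin

The fair coin is uniform (p=0.5), maximizing binary entropy at 1 bit. The biased coin has H(0.80) ≈ 0.722 bits — its outcome is more predictable, so its entropy is lower.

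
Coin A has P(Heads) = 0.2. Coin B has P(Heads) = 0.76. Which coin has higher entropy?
B

For binary distributions, entropy is maximized at p=0.5 and decreases as p moves toward 0 or 1.

H(A) = H(0.2) = 0.7219 bits
H(B) = H(0.76) = 0.7950 bits

Distribution B (p=0.76) is closer to uniform (p=0.5), so it has higher entropy.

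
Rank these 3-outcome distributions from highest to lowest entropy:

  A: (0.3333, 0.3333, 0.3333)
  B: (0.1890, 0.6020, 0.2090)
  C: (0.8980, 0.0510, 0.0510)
A > B > C

Key insight: Entropy is maximized by uniform distributions and minimized by concentrated distributions.

- Uniform distributions have maximum entropy log₂(3) = 1.5850 bits
- The more "peaked" or concentrated a distribution, the lower its entropy

Entropies:
  H(A) = 1.5850 bits
  H(B) = 1.3670 bits
  H(C) = 0.5773 bits

Ranking: A > B > C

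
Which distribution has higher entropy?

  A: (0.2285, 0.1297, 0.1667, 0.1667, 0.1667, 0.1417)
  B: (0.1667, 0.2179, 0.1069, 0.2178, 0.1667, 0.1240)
A

Both distributions are close to uniform, making this a harder comparison.

H(A) = 2.5609 bits
H(B) = 2.5379 bits

The distribution closer to uniform has higher entropy.
Answer: A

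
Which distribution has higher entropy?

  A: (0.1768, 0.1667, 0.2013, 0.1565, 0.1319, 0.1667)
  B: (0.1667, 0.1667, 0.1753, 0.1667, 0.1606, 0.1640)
B

Both distributions are close to uniform, making this a harder comparison.

H(A) = 2.5736 bits
H(B) = 2.5845 bits

The distribution closer to uniform has higher entropy.
Answer: B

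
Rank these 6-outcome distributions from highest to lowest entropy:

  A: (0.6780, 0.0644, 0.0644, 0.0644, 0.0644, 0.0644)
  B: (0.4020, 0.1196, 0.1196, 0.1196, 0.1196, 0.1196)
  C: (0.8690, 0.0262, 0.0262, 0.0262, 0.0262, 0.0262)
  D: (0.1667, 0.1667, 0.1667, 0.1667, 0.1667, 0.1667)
D > B > A > C

Key insight: Entropy is maximized by uniform distributions and minimized by concentrated distributions.

Entropies:
  H(A) = 1.6542 bits
  H(B) = 2.3606 bits
  H(C) = 0.8643 bits
  H(D) = 2.5850 bits

Ranking: D > B > A > C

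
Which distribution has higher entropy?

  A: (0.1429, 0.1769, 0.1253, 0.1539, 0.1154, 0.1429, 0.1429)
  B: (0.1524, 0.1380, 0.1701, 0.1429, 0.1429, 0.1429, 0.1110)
B

Both distributions are close to uniform, making this a harder comparison.

H(A) = 2.7956 bits
H(B) = 2.7977 bits

The distribution closer to uniform has higher entropy.
Answer: B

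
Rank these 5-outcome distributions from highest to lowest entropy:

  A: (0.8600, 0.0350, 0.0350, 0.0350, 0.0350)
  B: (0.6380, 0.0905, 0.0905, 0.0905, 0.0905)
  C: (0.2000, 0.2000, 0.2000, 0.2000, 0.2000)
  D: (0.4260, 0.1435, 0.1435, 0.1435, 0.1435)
C > D > B > A

Key insight: Entropy is maximized by uniform distributions and minimized by concentrated distributions.

Entropies:
  H(A) = 0.8642 bits
  H(B) = 1.6683 bits
  H(C) = 2.3219 bits
  H(D) = 2.1321 bits

Ranking: C > D > B > A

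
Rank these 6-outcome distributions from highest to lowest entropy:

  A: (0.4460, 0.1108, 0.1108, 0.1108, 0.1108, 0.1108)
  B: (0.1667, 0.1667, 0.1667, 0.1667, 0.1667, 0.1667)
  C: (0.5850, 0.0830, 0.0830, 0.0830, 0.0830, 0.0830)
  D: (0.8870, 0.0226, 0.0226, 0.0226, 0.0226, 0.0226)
B > A > C > D

Key insight: Entropy is maximized by uniform distributions and minimized by concentrated distributions.

Entropies:
  H(A) = 2.2779 bits
  H(B) = 2.5850 bits
  H(C) = 1.9427 bits
  H(D) = 0.7713 bits

Ranking: B > A > C > D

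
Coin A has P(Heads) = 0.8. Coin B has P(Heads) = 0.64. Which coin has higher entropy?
B

For binary distributions, entropy is maximized at p=0.5 and decreases as p moves toward 0 or 1.

H(A) = H(0.8) = 0.7219 bits
H(B) = H(0.64) = 0.9427 bits

Distribution B (p=0.64) is closer to uniform (p=0.5), so it has higher entropy.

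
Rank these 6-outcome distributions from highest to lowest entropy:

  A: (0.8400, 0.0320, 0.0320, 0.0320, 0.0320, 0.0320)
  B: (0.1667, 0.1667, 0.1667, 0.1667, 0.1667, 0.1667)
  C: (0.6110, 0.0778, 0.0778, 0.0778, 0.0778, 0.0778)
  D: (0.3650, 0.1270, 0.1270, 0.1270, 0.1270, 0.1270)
B > D > C > A

Key insight: Entropy is maximized by uniform distributions and minimized by concentrated distributions.

Entropies:
  H(A) = 1.0058 bits
  H(B) = 2.5850 bits
  H(C) = 1.8674 bits
  H(D) = 2.4212 bits

Ranking: B > D > C > A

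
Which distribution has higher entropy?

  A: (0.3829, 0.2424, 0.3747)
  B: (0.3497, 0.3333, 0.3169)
B

Both distributions are close to uniform, making this a harder comparison.

H(A) = 1.5565 bits
H(B) = 1.5838 bits

The distribution closer to uniform has higher entropy.
Answer: B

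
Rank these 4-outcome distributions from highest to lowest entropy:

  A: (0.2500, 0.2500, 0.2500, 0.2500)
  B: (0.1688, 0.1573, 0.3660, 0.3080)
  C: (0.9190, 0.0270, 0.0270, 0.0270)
A > B > C

Key insight: Entropy is maximized by uniform distributions and minimized by concentrated distributions.

- Uniform distributions have maximum entropy log₂(4) = 2.0000 bits
- The more "peaked" or concentrated a distribution, the lower its entropy

Entropies:
  H(A) = 2.0000 bits
  H(B) = 1.9069 bits
  H(C) = 0.5341 bits

Ranking: A > B > C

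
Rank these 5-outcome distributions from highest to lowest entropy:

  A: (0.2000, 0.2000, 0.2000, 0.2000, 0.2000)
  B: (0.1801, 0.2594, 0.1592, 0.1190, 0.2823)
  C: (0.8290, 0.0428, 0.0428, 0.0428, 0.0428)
A > B > C

Key insight: Entropy is maximized by uniform distributions and minimized by concentrated distributions.

- Uniform distributions have maximum entropy log₂(5) = 2.3219 bits
- The more "peaked" or concentrated a distribution, the lower its entropy

Entropies:
  H(A) = 2.3219 bits
  H(B) = 2.2531 bits
  H(C) = 1.0020 bits

Ranking: A > B > C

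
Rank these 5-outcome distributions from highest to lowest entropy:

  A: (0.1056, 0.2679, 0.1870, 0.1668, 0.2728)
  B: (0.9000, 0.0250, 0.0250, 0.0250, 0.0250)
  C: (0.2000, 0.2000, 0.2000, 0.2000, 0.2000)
C > A > B

Key insight: Entropy is maximized by uniform distributions and minimized by concentrated distributions.

- Uniform distributions have maximum entropy log₂(5) = 2.3219 bits
- The more "peaked" or concentrated a distribution, the lower its entropy

Entropies:
  H(A) = 2.2460 bits
  H(B) = 0.6690 bits
  H(C) = 2.3219 bits

Ranking: C > A > B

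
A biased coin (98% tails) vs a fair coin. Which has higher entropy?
Fair coin

The fair coin is uniform (p=0.5), maximizing binary entropy at 1 bit. The biased coin has H(0.98) ≈ 0.141 bits — its outcome is more predictable, so its entropy is lower.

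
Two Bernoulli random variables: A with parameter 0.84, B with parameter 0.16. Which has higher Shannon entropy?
Equal

For binary distributions, entropy is maximized at p=0.5 and decreases as p moves toward 0 or 1.

H(A) = H(0.84) = 0.6343 bits
H(B) = H(0.16) = 0.6343 bits

Both distributions are equally far from uniform (|0.84-0.5| = |0.16-0.5|), so they have the same entropy.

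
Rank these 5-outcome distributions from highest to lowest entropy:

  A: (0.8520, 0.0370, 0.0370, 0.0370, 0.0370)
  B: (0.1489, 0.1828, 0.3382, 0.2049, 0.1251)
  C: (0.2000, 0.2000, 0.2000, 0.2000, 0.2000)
C > B > A

Key insight: Entropy is maximized by uniform distributions and minimized by concentrated distributions.

- Uniform distributions have maximum entropy log₂(5) = 2.3219 bits
- The more "peaked" or concentrated a distribution, the lower its entropy

Entropies:
  H(A) = 0.9008 bits
  H(B) = 2.2301 bits
  H(C) = 2.3219 bits

Ranking: C > B > A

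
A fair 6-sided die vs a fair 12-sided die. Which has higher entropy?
12-sided die

Both are uniform distributions; for uniform over n outcomes, H = log₂(n). H(6-sided) = log₂(6) = 2.585 bits and H(12-sided) = log₂(12) = 3.585 bits. More outcomes in a uniform distribution means higher entropy.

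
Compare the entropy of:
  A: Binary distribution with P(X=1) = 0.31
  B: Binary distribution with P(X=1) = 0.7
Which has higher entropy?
A

For binary distributions, entropy is maximized at p=0.5 and decreases as p moves toward 0 or 1.

H(A) = H(0.31) = 0.8932 bits
H(B) = H(0.7) = 0.8813 bits

Distribution A (p=0.31) is closer to uniform (p=0.5), so it has higher entropy.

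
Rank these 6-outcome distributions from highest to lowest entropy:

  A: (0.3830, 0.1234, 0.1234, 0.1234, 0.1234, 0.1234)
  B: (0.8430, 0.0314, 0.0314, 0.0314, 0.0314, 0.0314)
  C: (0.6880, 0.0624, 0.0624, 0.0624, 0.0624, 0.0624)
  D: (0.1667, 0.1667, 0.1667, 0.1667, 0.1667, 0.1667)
D > A > C > B

Key insight: Entropy is maximized by uniform distributions and minimized by concentrated distributions.

Entropies:
  H(A) = 2.3928 bits
  H(B) = 0.9916 bits
  H(C) = 1.6199 bits
  H(D) = 2.5850 bits

Ranking: D > A > C > B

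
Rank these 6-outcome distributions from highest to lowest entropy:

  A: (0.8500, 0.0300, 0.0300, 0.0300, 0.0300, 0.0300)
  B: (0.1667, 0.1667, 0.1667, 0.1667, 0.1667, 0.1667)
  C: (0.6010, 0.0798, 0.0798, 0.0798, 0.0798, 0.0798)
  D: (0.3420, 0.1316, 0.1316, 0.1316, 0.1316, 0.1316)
B > D > C > A

Key insight: Entropy is maximized by uniform distributions and minimized by concentrated distributions.

Entropies:
  H(A) = 0.9581 bits
  H(B) = 2.5850 bits
  H(C) = 1.8968 bits
  H(D) = 2.4545 bits

Ranking: B > D > C > A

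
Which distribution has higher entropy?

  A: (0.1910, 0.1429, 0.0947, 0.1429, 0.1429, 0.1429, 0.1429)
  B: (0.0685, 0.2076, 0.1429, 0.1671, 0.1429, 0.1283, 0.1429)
A

Both distributions are close to uniform, making this a harder comparison.

H(A) = 2.7835 bits
H(B) = 2.7502 bits

The distribution closer to uniform has higher entropy.
Answer: A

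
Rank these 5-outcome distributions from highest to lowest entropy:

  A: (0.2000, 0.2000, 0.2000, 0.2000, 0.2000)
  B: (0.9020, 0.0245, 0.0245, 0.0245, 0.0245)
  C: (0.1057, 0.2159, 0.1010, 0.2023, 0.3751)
A > C > B

Key insight: Entropy is maximized by uniform distributions and minimized by concentrated distributions.

- Uniform distributions have maximum entropy log₂(5) = 2.3219 bits
- The more "peaked" or concentrated a distribution, the lower its entropy

Entropies:
  H(A) = 2.3219 bits
  H(B) = 0.6586 bits
  H(C) = 2.1512 bits

Ranking: A > C > B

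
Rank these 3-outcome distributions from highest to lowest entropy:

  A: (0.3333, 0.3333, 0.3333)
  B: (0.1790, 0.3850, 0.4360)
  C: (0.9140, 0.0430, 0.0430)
A > B > C

Key insight: Entropy is maximized by uniform distributions and minimized by concentrated distributions.

- Uniform distributions have maximum entropy log₂(3) = 1.5850 bits
- The more "peaked" or concentrated a distribution, the lower its entropy

Entropies:
  H(A) = 1.5850 bits
  H(B) = 1.4966 bits
  H(C) = 0.5090 bits

Ranking: A > B > C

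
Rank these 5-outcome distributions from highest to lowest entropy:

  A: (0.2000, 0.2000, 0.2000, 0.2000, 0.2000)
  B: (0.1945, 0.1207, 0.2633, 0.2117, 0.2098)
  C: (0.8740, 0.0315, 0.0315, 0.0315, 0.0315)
A > B > C

Key insight: Entropy is maximized by uniform distributions and minimized by concentrated distributions.

- Uniform distributions have maximum entropy log₂(5) = 2.3219 bits
- The more "peaked" or concentrated a distribution, the lower its entropy

Entropies:
  H(A) = 2.3219 bits
  H(B) = 2.2814 bits
  H(C) = 0.7984 bits

Ranking: A > B > C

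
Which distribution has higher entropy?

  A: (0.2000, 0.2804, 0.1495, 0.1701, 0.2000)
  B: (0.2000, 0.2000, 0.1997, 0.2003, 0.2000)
B

Both distributions are close to uniform, making this a harder comparison.

H(A) = 2.2877 bits
H(B) = 2.3219 bits

The distribution closer to uniform has higher entropy.
Answer: B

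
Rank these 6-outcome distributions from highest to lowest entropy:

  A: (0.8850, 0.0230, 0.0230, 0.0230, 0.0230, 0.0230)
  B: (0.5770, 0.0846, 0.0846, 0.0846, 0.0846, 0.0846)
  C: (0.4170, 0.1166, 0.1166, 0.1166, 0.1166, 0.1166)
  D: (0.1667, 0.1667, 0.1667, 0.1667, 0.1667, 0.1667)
D > C > B > A

Key insight: Entropy is maximized by uniform distributions and minimized by concentrated distributions.

Entropies:
  H(A) = 0.7818 bits
  H(B) = 1.9650 bits
  H(C) = 2.3337 bits
  H(D) = 2.5850 bits

Ranking: D > C > B > A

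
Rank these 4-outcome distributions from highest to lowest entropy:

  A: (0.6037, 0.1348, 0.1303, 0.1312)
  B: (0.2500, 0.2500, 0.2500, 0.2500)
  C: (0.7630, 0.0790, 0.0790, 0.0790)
B > A > C

Key insight: Entropy is maximized by uniform distributions and minimized by concentrated distributions.

- Uniform distributions have maximum entropy log₂(4) = 2.0000 bits
- The more "peaked" or concentrated a distribution, the lower its entropy

Entropies:
  H(A) = 1.5969 bits
  H(B) = 2.0000 bits
  H(C) = 1.1657 bits

Ranking: B > A > C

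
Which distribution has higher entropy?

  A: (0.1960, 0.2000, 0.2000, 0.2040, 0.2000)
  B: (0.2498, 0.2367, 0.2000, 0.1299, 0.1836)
A

Both distributions are close to uniform, making this a harder comparison.

H(A) = 2.3218 bits
H(B) = 2.2878 bits

The distribution closer to uniform has higher entropy.
Answer: A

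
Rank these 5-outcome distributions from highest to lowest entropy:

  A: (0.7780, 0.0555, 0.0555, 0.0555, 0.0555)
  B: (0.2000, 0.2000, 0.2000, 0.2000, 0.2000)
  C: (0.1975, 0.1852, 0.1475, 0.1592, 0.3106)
B > C > A

Key insight: Entropy is maximized by uniform distributions and minimized by concentrated distributions.

- Uniform distributions have maximum entropy log₂(5) = 2.3219 bits
- The more "peaked" or concentrated a distribution, the lower its entropy

Entropies:
  H(A) = 1.2078 bits
  H(B) = 2.3219 bits
  H(C) = 2.2660 bits

Ranking: B > C > A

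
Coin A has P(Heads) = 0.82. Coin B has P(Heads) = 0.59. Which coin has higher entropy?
B

For binary distributions, entropy is maximized at p=0.5 and decreases as p moves toward 0 or 1.

H(A) = H(0.82) = 0.6801 bits
H(B) = H(0.59) = 0.9765 bits

Distribution B (p=0.59) is closer to uniform (p=0.5), so it has higher entropy.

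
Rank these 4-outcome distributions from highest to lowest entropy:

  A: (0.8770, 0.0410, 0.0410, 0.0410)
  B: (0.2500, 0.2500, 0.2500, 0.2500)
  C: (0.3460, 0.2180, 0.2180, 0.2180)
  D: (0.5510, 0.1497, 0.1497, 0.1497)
B > C > D > A

Key insight: Entropy is maximized by uniform distributions and minimized by concentrated distributions.

Entropies:
  H(A) = 0.7329 bits
  H(B) = 2.0000 bits
  H(C) = 1.9670 bits
  H(D) = 1.7041 bits

Ranking: B > C > D > A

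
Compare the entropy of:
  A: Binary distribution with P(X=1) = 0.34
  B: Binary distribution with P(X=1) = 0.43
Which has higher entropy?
B

For binary distributions, entropy is maximized at p=0.5 and decreases as p moves toward 0 or 1.

H(A) = H(0.34) = 0.9248 bits
H(B) = H(0.43) = 0.9858 bits

Distribution B (p=0.43) is closer to uniform (p=0.5), so it has higher entropy.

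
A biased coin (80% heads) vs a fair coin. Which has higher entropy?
Fair coin

The fair coin is uniform (p=0.5), maximizing binary entropy at 1 bit. The biased coin has H(0.80) ≈ 0.722 bits — its outcome is more predictable, so its entropy is lower.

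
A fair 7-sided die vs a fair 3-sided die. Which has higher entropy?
7-sided die

Both are uniform distributions; for uniform over n outcomes, H = log₂(n). H(7-sided) = log₂(7) = 2.807 bits and H(3-sided) = log₂(3) = 1.585 bits. More outcomes in a uniform distribution means higher entropy.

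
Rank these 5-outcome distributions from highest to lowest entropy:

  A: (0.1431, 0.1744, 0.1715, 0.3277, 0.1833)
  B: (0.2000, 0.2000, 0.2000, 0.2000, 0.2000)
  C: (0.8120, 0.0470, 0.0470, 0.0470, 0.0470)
B > A > C

Key insight: Entropy is maximized by uniform distributions and minimized by concentrated distributions.

- Uniform distributions have maximum entropy log₂(5) = 2.3219 bits
- The more "peaked" or concentrated a distribution, the lower its entropy

Entropies:
  H(A) = 2.2531 bits
  H(B) = 2.3219 bits
  H(C) = 1.0733 bits

Ranking: B > A > C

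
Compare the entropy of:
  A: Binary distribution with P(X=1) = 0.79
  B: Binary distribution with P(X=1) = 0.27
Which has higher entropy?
B

For binary distributions, entropy is maximized at p=0.5 and decreases as p moves toward 0 or 1.

H(A) = H(0.79) = 0.7415 bits
H(B) = H(0.27) = 0.8415 bits

Distribution B (p=0.27) is closer to uniform (p=0.5), so it has higher entropy.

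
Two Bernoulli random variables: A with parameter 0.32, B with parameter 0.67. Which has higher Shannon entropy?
B

For binary distributions, entropy is maximized at p=0.5 and decreases as p moves toward 0 or 1.

H(A) = H(0.32) = 0.9044 bits
H(B) = H(0.67) = 0.9149 bits

Distribution B (p=0.67) is closer to uniform (p=0.5), so it has higher entropy.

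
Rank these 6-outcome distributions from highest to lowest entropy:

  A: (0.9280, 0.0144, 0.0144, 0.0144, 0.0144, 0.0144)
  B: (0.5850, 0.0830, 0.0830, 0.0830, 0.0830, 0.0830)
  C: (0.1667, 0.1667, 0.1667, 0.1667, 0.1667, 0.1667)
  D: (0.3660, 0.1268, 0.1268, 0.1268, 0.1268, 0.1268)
C > D > B > A

Key insight: Entropy is maximized by uniform distributions and minimized by concentrated distributions.

Entropies:
  H(A) = 0.5405 bits
  H(B) = 1.9427 bits
  H(C) = 2.5850 bits
  H(D) = 2.4197 bits

Ranking: C > D > B > A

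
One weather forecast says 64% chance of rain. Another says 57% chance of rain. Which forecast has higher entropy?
57% forecast

Treat each forecast as a Bernoulli distribution. Binary entropy is maximized at p=0.5 and falls off symmetrically toward 0 or 1. The 57% forecast is closer to 50%, so it is more uncertain. H(64%) ≈ 0.943 bits, H(57%) ≈ 0.986 bits.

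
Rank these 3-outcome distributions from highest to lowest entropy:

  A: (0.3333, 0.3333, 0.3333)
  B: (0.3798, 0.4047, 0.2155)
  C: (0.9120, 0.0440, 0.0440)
A > B > C

Key insight: Entropy is maximized by uniform distributions and minimized by concentrated distributions.

- Uniform distributions have maximum entropy log₂(3) = 1.5850 bits
- The more "peaked" or concentrated a distribution, the lower its entropy

Entropies:
  H(A) = 1.5850 bits
  H(B) = 1.5358 bits
  H(C) = 0.5178 bits

Ranking: A > B > C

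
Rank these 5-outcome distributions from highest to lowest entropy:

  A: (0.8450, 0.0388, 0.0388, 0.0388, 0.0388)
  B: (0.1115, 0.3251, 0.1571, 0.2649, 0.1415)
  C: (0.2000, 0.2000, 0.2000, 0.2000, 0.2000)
C > B > A

Key insight: Entropy is maximized by uniform distributions and minimized by concentrated distributions.

- Uniform distributions have maximum entropy log₂(5) = 2.3219 bits
- The more "peaked" or concentrated a distribution, the lower its entropy

Entropies:
  H(A) = 0.9322 bits
  H(B) = 2.2062 bits
  H(C) = 2.3219 bits

Ranking: C > B > A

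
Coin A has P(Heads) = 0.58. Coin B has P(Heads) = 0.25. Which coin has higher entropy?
A

For binary distributions, entropy is maximized at p=0.5 and decreases as p moves toward 0 or 1.

H(A) = H(0.58) = 0.9815 bits
H(B) = H(0.25) = 0.8113 bits

Distribution A (p=0.58) is closer to uniform (p=0.5), so it has higher entropy.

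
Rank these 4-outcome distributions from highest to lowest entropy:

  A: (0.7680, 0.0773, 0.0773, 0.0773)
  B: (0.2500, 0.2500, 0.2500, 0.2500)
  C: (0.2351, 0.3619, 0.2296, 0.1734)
B > C > A

Key insight: Entropy is maximized by uniform distributions and minimized by concentrated distributions.

- Uniform distributions have maximum entropy log₂(4) = 2.0000 bits
- The more "peaked" or concentrated a distribution, the lower its entropy

Entropies:
  H(A) = 1.1492 bits
  H(B) = 2.0000 bits
  H(C) = 1.9474 bits

Ranking: B > C > A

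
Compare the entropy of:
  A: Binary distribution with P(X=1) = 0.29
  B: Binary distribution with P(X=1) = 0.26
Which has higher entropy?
A

For binary distributions, entropy is maximized at p=0.5 and decreases as p moves toward 0 or 1.

H(A) = H(0.29) = 0.8687 bits
H(B) = H(0.26) = 0.8267 bits

Distribution A (p=0.29) is closer to uniform (p=0.5), so it has higher entropy.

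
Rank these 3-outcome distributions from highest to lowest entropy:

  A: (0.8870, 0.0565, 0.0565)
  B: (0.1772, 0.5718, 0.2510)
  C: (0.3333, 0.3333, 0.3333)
C > B > A

Key insight: Entropy is maximized by uniform distributions and minimized by concentrated distributions.

- Uniform distributions have maximum entropy log₂(3) = 1.5850 bits
- The more "peaked" or concentrated a distribution, the lower its entropy

Entropies:
  H(A) = 0.6219 bits
  H(B) = 1.4041 bits
  H(C) = 1.5850 bits

Ranking: C > B > A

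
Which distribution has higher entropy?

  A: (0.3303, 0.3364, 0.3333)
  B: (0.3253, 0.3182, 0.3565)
A

Both distributions are close to uniform, making this a harder comparison.

H(A) = 1.5849 bits
H(B) = 1.5832 bits

The distribution closer to uniform has higher entropy.
Answer: A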